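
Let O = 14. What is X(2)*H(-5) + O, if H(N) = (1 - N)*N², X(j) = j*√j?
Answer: 14 + 300*√2 ≈ 438.26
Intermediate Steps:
X(j) = j^(3/2)
H(N) = N²*(1 - N)
X(2)*H(-5) + O = 2^(3/2)*((-5)²*(1 - 1*(-5))) + 14 = (2*√2)*(25*(1 + 5)) + 14 = (2*√2)*(25*6) + 14 = (2*√2)*150 + 14 = 300*√2 + 14 = 14 + 300*√2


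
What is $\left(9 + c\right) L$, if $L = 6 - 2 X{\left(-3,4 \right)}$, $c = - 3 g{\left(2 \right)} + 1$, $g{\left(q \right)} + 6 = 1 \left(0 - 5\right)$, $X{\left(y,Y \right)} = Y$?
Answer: $-86$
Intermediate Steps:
$g{\left(q \right)} = -11$ ($g{\left(q \right)} = -6 + 1 \left(0 - 5\right) = -6 + 1 \left(-5\right) = -6 - 5 = -11$)
$c = 34$ ($c = \left(-3\right) \left(-11\right) + 1 = 33 + 1 = 34$)
$L = -2$ ($L = 6 - 8 = -2$)
$\left(9 + c\right) L = \left(9 + 34\right) \left(-2\right) = 43 \left(-2\right) = -86$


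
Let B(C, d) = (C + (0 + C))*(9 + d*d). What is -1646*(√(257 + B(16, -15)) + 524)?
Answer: -862504 - 1646*√7745 ≈ -1.0074e+6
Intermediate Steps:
B(C, d) = 2*C*(9 + d²) (B(C, d) = (C + C)*(9 + d²) = (2*C)*(9 + d²) = 2*C*(9 + d²))
-1646*(√(257 + B(16, -15)) + 524) = -1646*(√(257 + 2*16*(9 + (-15)²)) + 524) = -1646*(√(257 + 2*16*(9 + 225)) + 524) = -1646*(√(257 + 2*16*234) + 524) = -1646*(√(257 + 7488) + 524) = -1646*(√7745 + 524) = -1646*(524 + √7745) = -862504 - 1646*√7745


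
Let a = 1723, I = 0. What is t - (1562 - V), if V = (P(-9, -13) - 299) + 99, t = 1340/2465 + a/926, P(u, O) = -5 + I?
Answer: -805569699/456518 ≈ -1764.6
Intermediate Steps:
P(u, O) = -5 (P(u, O) = -5 + 0 = -5)
t = 1097607/456518 (t = 1340/2465 + 1723/926 = 1340*(1/2465) + 1723*(1/926) = 268/493 + 1723/926 = 1097607/456518 ≈ 2.4043)
V = -205 (V = (-5 - 299) + 99 = -304 + 99 = -205)
t - (1562 - V) = 1097607/456518 - (1562 - 1*(-205)) = 1097607/456518 - (1562 + 205) = 1097607/456518 - 1*1767 = 1097607/456518 - 1767 = -805569699/456518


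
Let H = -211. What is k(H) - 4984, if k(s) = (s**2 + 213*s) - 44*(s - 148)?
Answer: 10390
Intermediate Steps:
k(s) = 6512 + s**2 + 169*s (k(s) = (s**2 + 213*s) - 44*(-148 + s) = (s**2 + 213*s) + (6512 - 44*s) = 6512 + s**2 + 169*s)
k(H) - 4984 = (6512 + (-211)**2 + 169*(-211)) - 4984 = (6512 + 44521 - 35659) - 4984 = 15374 - 4984 = 10390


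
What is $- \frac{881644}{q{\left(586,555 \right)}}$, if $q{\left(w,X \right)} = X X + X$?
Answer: $- \frac{220411}{77145} \approx -2.8571$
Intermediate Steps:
$q{\left(w,X \right)} = X + X^{2}$ ($q{\left(w,X \right)} = X^{2} + X = X + X^{2}$)
$- \frac{881644}{q{\left(586,555 \right)}} = - \frac{881644}{555 \left(1 + 555\right)} = - \frac{881644}{555 \cdot 556} = - \frac{881644}{308580} = \left(-881644\right) \frac{1}{308580} = - \frac{220411}{77145}$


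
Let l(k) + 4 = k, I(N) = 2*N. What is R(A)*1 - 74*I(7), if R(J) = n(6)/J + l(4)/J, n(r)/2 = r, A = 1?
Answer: -1024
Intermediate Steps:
n(r) = 2*r
l(k) = -4 + k
R(J) = 12/J (R(J) = (2*6)/J + (-4 + 4)/J = 12/J + 0/J = 12/J + 0 = 12/J)
R(A)*1 - 74*I(7) = (12/1)*1 - 148*7 = (12*1)*1 - 74*14 = 12*1 - 1036 = 12 - 1036 = -1024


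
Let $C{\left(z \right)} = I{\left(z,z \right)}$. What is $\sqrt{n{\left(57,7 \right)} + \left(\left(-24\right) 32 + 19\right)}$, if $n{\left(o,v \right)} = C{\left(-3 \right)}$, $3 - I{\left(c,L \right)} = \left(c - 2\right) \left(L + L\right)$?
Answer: $2 i \sqrt{194} \approx 27.857 i$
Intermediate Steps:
$I{\left(c,L \right)} = 3 - 2 L \left(-2 + c\right)$ ($I{\left(c,L \right)} = 3 - \left(c - 2\right) \left(L + L\right) = 3 - \left(-2 + c\right) 2 L = 3 - 2 L \left(-2 + c\right)$)
$C{\left(z \right)} = 3 - 2 z^{2} + 4 z$ ($C{\left(z \right)} = 3 + 4 z - 2 z z = 3 + 4 z - 2 z^{2} = 3 - 2 z^{2} + 4 z$)
$n{\left(o,v \right)} = -27$ ($n{\left(o,v \right)} = 3 - 2 \left(-3\right)^{2} + 4 \left(-3\right) = 3 - 18 - 12 = -27$)
$\sqrt{n{\left(57,7 \right)} + \left(\left(-24\right) 32 + 19\right)} = \sqrt{-27 + \left(\left(-24\right) 32 + 19\right)} = \sqrt{-27 + \left(-768 + 19\right)} = \sqrt{-27 - 749} = \sqrt{-776} = 2 i \sqrt{194}$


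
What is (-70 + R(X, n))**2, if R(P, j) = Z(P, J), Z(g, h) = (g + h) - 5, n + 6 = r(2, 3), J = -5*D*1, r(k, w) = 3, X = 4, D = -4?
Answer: 2601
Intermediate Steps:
J = 20 (J = -5*(-4)*1 = 20*1 = 20)
n = -3 (n = -6 + 3 = -3)
Z(g, h) = -5 + g + h
R(P, j) = 15 + P (R(P, j) = -5 + P + 20 = 15 + P)
(-70 + R(X, n))**2 = (-70 + (15 + 4))**2 = (-70 + 19)**2 = (-51)**2 = 2601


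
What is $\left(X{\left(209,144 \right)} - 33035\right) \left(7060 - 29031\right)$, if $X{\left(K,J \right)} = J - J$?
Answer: $725811985$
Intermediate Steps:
$X{\left(K,J \right)} = 0$
$\left(X{\left(209,144 \right)} - 33035\right) \left(7060 - 29031\right) = \left(0 - 33035\right) \left(7060 - 29031\right) = \left(-33035\right) \left(-21971\right) = 725811985$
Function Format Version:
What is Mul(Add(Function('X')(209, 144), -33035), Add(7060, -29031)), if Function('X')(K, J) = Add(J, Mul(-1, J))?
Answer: 725811985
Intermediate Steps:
Function('X')(K, J) = 0
Mul(Add(Function('X')(209, 144), -33035), Add(7060, -29031)) = Mul(Add(0, -33035), Add(7060, -29031)) = Mul(-33035, -21971) = 725811985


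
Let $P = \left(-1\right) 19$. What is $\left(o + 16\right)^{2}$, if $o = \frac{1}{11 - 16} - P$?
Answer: $\frac{30276}{25} \approx 1211.0$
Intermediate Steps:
$P = -19$
$o = \frac{94}{5}$ ($o = \frac{1}{11 - 16} - -19 = \frac{1}{-5} + 19 = - \frac{1}{5} + 19 = \frac{94}{5} \approx 18.8$)
$\left(o + 16\right)^{2} = \left(\frac{94}{5} + 16\right)^{2} = \left(\frac{174}{5}\right)^{2} = \frac{30276}{25}$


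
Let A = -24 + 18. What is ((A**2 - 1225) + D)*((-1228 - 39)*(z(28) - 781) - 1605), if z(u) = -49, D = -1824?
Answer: -3163665065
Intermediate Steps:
A = -6
((A**2 - 1225) + D)*((-1228 - 39)*(z(28) - 781) - 1605) = (((-6)**2 - 1225) - 1824)*((-1228 - 39)*(-49 - 781) - 1605) = ((36 - 1225) - 1824)*(-1267*(-830) - 1605) = (-1189 - 1824)*(1051610 - 1605) = -3013*1050005 = -3163665065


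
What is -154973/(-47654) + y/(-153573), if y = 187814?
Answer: 14849580173/7318367742 ≈ 2.0291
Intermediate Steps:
-154973/(-47654) + y/(-153573) = -154973/(-47654) + 187814/(-153573) = -154973*(-1/47654) + 187814*(-1/153573) = 154973/47654 - 187814/153573 = 14849580173/7318367742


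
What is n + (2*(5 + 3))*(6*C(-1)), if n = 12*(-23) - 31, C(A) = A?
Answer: -403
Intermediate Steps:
n = -307 (n = -276 - 31 = -307)
n + (2*(5 + 3))*(6*C(-1)) = -307 + (2*(5 + 3))*(6*(-1)) = -307 + (2*8)*(-6) = -307 + 16*(-6) = -307 - 96 = -403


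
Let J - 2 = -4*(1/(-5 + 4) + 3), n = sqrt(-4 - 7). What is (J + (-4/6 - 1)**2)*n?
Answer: -29*I*sqrt(11)/9 ≈ -10.687*I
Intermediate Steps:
n = I*sqrt(11) (n = sqrt(-11) = I*sqrt(11) ≈ 3.3166*I)
J = -6 (J = 2 - 4*(1/(-5 + 4) + 3) = 2 - 4*(1/(-1) + 3) = 2 - 4*(-1 + 3) = 2 - 4*2 = 2 - 8 = -6)
(J + (-4/6 - 1)**2)*n = (-6 + (-4/6 - 1)**2)*(I*sqrt(11)) = (-6 + (-4*1/6 - 1)**2)*(I*sqrt(11)) = (-6 + (-2/3 - 1)**2)*(I*sqrt(11)) = (-6 + (-5/3)**2)*(I*sqrt(11)) = (-6 + 25/9)*(I*sqrt(11)) = -29*I*sqrt(11)/9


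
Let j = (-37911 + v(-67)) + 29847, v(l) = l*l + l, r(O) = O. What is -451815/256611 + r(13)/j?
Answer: -549615391/311525754 ≈ -1.7643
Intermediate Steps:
v(l) = l + l² (v(l) = l² + l = l + l²)
j = -3642 (j = (-37911 - 67*(1 - 67)) + 29847 = (-37911 - 67*(-66)) + 29847 = (-37911 + 4422) + 29847 = -33489 + 29847 = -3642)
-451815/256611 + r(13)/j = -451815/256611 + 13/(-3642) = -451815*1/256611 + 13*(-1/3642) = -150605/85537 - 13/3642 = -549615391/311525754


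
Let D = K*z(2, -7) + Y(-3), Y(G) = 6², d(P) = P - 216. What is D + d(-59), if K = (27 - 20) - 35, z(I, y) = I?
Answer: -295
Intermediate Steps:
d(P) = -216 + P
Y(G) = 36
K = -28 (K = 7 - 35 = -28)
D = -20 (D = -28*2 + 36 = -56 + 36 = -20)
D + d(-59) = -20 + (-216 - 59) = -20 - 275 = -295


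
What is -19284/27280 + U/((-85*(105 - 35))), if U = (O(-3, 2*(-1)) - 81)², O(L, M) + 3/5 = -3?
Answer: -193741953/101447500 ≈ -1.9098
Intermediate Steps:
O(L, M) = -18/5 (O(L, M) = -⅗ - 3 = -18/5)
U = 178929/25 (U = (-18/5 - 81)² = (-423/5)² = 178929/25 ≈ 7157.2)
-19284/27280 + U/((-85*(105 - 35))) = -19284/27280 + 178929/(25*((-85*(105 - 35)))) = -19284*1/27280 + 178929/(25*((-85*70))) = -4821/6820 + (178929/25)/(-5950) = -4821/6820 + (178929/25)*(-1/5950) = -4821/6820 - 178929/148750 = -193741953/101447500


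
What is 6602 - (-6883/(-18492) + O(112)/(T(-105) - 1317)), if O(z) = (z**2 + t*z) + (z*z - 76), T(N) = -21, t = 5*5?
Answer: 27308954707/4123716 ≈ 6622.4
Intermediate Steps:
t = 25
O(z) = -76 + 2*z**2 + 25*z (O(z) = (z**2 + 25*z) + (z*z - 76) = (z**2 + 25*z) + (z**2 - 76) = (z**2 + 25*z) + (-76 + z**2) = -76 + 2*z**2 + 25*z)
6602 - (-6883/(-18492) + O(112)/(T(-105) - 1317)) = 6602 - (-6883/(-18492) + (-76 + 2*112**2 + 25*112)/(-21 - 1317)) = 6602 - (-6883*(-1/18492) + (-76 + 2*12544 + 2800)/(-1338)) = 6602 - (6883/18492 + (-76 + 25088 + 2800)*(-1/1338)) = 6602 - (6883/18492 + 27812*(-1/1338)) = 6602 - (6883/18492 - 13906/669) = 6602 - 1*(-84181675/4123716) = 6602 + 84181675/4123716 = 27308954707/4123716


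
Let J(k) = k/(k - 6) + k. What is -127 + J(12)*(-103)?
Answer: -1569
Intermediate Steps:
J(k) = k + k/(-6 + k) (J(k) = k/(-6 + k) + k = k + k/(-6 + k))
-127 + J(12)*(-103) = -127 + (12*(-5 + 12)/(-6 + 12))*(-103) = -127 + (12*7/6)*(-103) = -127 + (12*(1/6)*7)*(-103) = -127 + 14*(-103) = -127 - 1442 = -1569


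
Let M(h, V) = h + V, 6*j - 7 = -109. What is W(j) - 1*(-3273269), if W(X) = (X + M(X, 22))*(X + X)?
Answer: 3273677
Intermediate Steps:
j = -17 (j = 7/6 + (1/6)*(-109) = 7/6 - 109/6 = -17)
M(h, V) = V + h
W(X) = 2*X*(22 + 2*X) (W(X) = (X + (22 + X))*(X + X) = (22 + 2*X)*(2*X) = 2*X*(22 + 2*X))
W(j) - 1*(-3273269) = 4*(-17)*(11 - 17) - 1*(-3273269) = 4*(-17)*(-6) + 3273269 = 408 + 3273269 = 3273677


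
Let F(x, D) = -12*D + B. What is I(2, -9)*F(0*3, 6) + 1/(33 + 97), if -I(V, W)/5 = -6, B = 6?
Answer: -257399/130 ≈ -1980.0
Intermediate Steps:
I(V, W) = 30 (I(V, W) = -5*(-6) = 30)
F(x, D) = 6 - 12*D (F(x, D) = -12*D + 6 = 6 - 12*D)
I(2, -9)*F(0*3, 6) + 1/(33 + 97) = 30*(6 - 12*6) + 1/(33 + 97) = 30*(6 - 72) + 1/130 = 30*(-66) + 1/130 = -1980 + 1/130 = -257399/130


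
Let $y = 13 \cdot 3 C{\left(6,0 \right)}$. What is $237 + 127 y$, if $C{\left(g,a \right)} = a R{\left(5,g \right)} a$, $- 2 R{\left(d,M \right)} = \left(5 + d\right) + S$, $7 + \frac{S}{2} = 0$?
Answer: $237$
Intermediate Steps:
$S = -14$ ($S = -14 + 2 \cdot 0 = -14 + 0 = -14$)
$R{\left(d,M \right)} = \frac{9}{2} - \frac{d}{2}$ ($R{\left(d,M \right)} = - \frac{\left(5 + d\right) - 14}{2} = - \frac{-9 + d}{2} = \frac{9}{2} - \frac{d}{2}$)
$C{\left(g,a \right)} = 2 a^{2}$ ($C{\left(g,a \right)} = a \left(\frac{9}{2} - \frac{5}{2}\right) a = a 2 a = 2 a a = 2 a^{2}$)
$y = 0$ ($y = 13 \cdot 3 \cdot 2 \cdot 0^{2} = 39 \cdot 2 \cdot 0 = 39 \cdot 0 = 0$)
$237 + 127 y = 237 + 127 \cdot 0 = 237 + 0 = 237$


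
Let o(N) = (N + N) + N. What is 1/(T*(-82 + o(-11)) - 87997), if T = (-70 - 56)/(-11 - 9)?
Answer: -2/177443 ≈ -1.1271e-5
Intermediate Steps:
o(N) = 3*N (o(N) = 2*N + N = 3*N)
T = 63/10 (T = -126/(-20) = -126*(-1/20) = 63/10 ≈ 6.3000)
1/(T*(-82 + o(-11)) - 87997) = 1/(63*(-82 + 3*(-11))/10 - 87997) = 1/(63*(-82 - 33)/10 - 87997) = 1/((63/10)*(-115) - 87997) = 1/(-1449/2 - 87997) = 1/(-177443/2) = -2/177443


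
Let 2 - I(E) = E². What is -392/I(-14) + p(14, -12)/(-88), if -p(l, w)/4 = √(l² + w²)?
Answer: 196/97 + √85/11 ≈ 2.8588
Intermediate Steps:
I(E) = 2 - E²
p(l, w) = -4*√(l² + w²)
-392/I(-14) + p(14, -12)/(-88) = -392/(2 - 1*(-14)²) - 4*√(14² + (-12)²)/(-88) = -392/(2 - 1*196) - 4*√(196 + 144)*(-1/88) = -392/(2 - 196) - 8*√85*(-1/88) = -392/(-194) - 8*√85*(-1/88) = -392*(-1/194) - 8*√85*(-1/88) = 196/97 + √85/11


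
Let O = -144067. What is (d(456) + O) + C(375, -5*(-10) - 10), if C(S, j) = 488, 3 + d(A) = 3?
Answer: -143579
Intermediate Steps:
d(A) = 0 (d(A) = -3 + 3 = 0)
(d(456) + O) + C(375, -5*(-10) - 10) = (0 - 144067) + 488 = -144067 + 488 = -143579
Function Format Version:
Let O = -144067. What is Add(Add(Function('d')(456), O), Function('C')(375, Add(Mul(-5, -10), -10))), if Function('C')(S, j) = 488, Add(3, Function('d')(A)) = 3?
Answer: -143579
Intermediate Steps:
Function('d')(A) = 0 (Function('d')(A) = Add(-3, 3) = 0)
Add(Add(Function('d')(456), O), Function('C')(375, Add(Mul(-5, -10), -10))) = Add(Add(0, -144067), 488) = Add(-144067, 488) = -143579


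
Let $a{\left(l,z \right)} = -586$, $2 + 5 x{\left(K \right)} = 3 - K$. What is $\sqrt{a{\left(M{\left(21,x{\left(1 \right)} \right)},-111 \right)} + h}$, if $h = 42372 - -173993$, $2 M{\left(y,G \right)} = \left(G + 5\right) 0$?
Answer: $\sqrt{215779} \approx 464.52$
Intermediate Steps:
$x{\left(K \right)} = \frac{1}{5} - \frac{K}{5}$ ($x{\left(K \right)} = - \frac{2}{5} + \frac{3 - K}{5} = - \frac{2}{5} - \left(- \frac{3}{5} + \frac{K}{5}\right) = \frac{1}{5} - \frac{K}{5}$)
$M{\left(y,G \right)} = 0$ ($M{\left(y,G \right)} = \frac{\left(G + 5\right) 0}{2} = \frac{\left(5 + G\right) 0}{2} = \frac{1}{2} \cdot 0 = 0$)
$h = 216365$ ($h = 42372 + 173993 = 216365$)
$\sqrt{a{\left(M{\left(21,x{\left(1 \right)} \right)},-111 \right)} + h} = \sqrt{-586 + 216365} = \sqrt{215779}$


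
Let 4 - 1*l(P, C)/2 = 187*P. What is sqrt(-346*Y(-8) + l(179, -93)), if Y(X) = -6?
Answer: I*sqrt(64862) ≈ 254.68*I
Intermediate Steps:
l(P, C) = 8 - 374*P
sqrt(-346*Y(-8) + l(179, -93)) = sqrt(-346*(-6) + (8 - 374*179)) = sqrt(2076 + (8 - 66946)) = sqrt(2076 - 66938) = sqrt(-64862) = I*sqrt(64862)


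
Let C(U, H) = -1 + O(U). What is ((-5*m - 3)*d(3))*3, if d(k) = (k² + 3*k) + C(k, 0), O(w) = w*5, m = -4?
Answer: 1632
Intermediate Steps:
O(w) = 5*w
C(U, H) = -1 + 5*U
d(k) = -1 + k² + 8*k (d(k) = (k² + 3*k) + (-1 + 5*k) = -1 + k² + 8*k)
((-5*m - 3)*d(3))*3 = ((-5*(-4) - 3)*(-1 + 3² + 8*3))*3 = ((20 - 3)*(-1 + 9 + 24))*3 = (17*32)*3 = 544*3 = 1632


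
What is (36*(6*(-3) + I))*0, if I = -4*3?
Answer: 0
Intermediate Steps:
I = -12
(36*(6*(-3) + I))*0 = (36*(6*(-3) - 12))*0 = (36*(-18 - 12))*0 = (36*(-30))*0 = -1080*0 = 0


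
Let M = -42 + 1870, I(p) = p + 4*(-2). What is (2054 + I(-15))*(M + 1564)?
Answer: 6889152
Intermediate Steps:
I(p) = -8 + p (I(p) = p - 8 = -8 + p)
M = 1828
(2054 + I(-15))*(M + 1564) = (2054 + (-8 - 15))*(1828 + 1564) = (2054 - 23)*3392 = 2031*3392 = 6889152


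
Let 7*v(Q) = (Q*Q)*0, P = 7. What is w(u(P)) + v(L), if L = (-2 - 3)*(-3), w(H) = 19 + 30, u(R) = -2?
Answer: 49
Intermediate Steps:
w(H) = 49
L = 15 (L = -5*(-3) = 15)
v(Q) = 0 (v(Q) = ((Q*Q)*0)/7 = (Q**2*0)/7 = (1/7)*0 = 0)
w(u(P)) + v(L) = 49 + 0 = 49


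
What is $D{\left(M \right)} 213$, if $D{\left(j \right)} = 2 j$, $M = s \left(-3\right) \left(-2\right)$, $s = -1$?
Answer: $-2556$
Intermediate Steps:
$M = -6$ ($M = \left(-1\right) \left(-3\right) \left(-2\right) = 3 \left(-2\right) = -6$)
$D{\left(M \right)} 213 = 2 \left(-6\right) 213 = \left(-12\right) 213 = -2556$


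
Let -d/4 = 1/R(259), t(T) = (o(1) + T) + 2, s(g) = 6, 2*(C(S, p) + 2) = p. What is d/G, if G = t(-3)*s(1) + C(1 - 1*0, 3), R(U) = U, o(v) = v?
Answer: 8/259 ≈ 0.030888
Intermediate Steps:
C(S, p) = -2 + p/2
t(T) = 3 + T (t(T) = (1 + T) + 2 = 3 + T)
G = -½ (G = (3 - 3)*6 + (-2 + (½)*3) = 0*6 + (-2 + 3/2) = 0 - ½ = -½ ≈ -0.50000)
d = -4/259 ≈ -0.015444
d/G = -4/(259*(-½)) = -4/259*(-2) = 8/259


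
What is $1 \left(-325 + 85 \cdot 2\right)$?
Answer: $-155$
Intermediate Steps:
$1 \left(-325 + 85 \cdot 2\right) = 1 \left(-325 + 170\right) = 1 \left(-155\right) = -155$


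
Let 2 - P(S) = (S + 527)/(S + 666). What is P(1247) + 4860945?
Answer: 9298989837/1913 ≈ 4.8609e+6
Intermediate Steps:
P(S) = 2 - (527 + S)/(666 + S) (P(S) = 2 - (S + 527)/(S + 666) = 2 - (527 + S)/(666 + S))
P(1247) + 4860945 = (805 + 1247)/(666 + 1247) + 4860945 = 2052/1913 + 4860945 = 9298989837/1913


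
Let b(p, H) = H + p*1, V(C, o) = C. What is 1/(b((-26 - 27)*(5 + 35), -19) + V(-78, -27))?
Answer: -1/2217 ≈ -0.00045106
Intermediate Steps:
b(p, H) = H + p
1/(b((-26 - 27)*(5 + 35), -19) + V(-78, -27)) = 1/((-19 + (-26 - 27)*(5 + 35)) - 78) = 1/((-19 - 53*40) - 78) = 1/((-19 - 2120) - 78) = 1/(-2139 - 78) = 1/(-2217) = -1/2217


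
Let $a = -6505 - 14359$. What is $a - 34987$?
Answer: $-55851$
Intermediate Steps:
$a = -20864$ ($a = -6505 - 14359 = -20864$)
$a - 34987 = -20864 - 34987 = -55851$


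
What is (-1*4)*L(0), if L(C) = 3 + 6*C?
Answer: -12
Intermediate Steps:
(-1*4)*L(0) = (-1*4)*(3 + 6*0) = -4*(3 + 0) = -4*3 = -12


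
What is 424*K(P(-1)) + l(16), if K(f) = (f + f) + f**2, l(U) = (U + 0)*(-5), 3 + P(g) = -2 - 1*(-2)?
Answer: 1192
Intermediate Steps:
P(g) = -3 (P(g) = -3 + (-2 - 1*(-2)) = -3 + (-2 + 2) = -3 + 0 = -3)
l(U) = -5*U (l(U) = U*(-5) = -5*U)
K(f) = f**2 + 2*f (K(f) = 2*f + f**2 = f**2 + 2*f)
424*K(P(-1)) + l(16) = 424*(-3*(2 - 3)) - 5*16 = 424*(-3*(-1)) - 80 = 424*3 - 80 = 1272 - 80 = 1192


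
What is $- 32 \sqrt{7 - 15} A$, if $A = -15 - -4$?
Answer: $704 i \sqrt{2} \approx 995.61 i$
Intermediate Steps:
$A = -11$ ($A = -15 + 4 = -11$)
$- 32 \sqrt{7 - 15} A = - 32 \sqrt{7 - 15} \left(-11\right) = - 32 \sqrt{-8} \left(-11\right) = - 32 \cdot 2 i \sqrt{2} \left(-11\right) = - 64 i \sqrt{2} \left(-11\right) = 704 i \sqrt{2}$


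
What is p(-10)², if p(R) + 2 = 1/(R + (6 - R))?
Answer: 121/36 ≈ 3.3611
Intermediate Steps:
p(R) = -11/6 (p(R) = -2 + 1/(R + (6 - R)) = -2 + 1/6 = -2 + ⅙ = -11/6)
p(-10)² = (-11/6)² = 121/36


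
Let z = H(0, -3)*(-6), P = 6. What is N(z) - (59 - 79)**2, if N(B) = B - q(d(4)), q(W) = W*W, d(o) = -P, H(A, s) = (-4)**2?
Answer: -532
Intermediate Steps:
H(A, s) = 16
d(o) = -6 (d(o) = -1*6 = -6)
q(W) = W**2
z = -96 (z = 16*(-6) = -96)
N(B) = -36 + B (N(B) = B - 1*(-6)**2 = B - 1*36 = B - 36 = -36 + B)
N(z) - (59 - 79)**2 = (-36 - 96) - (59 - 79)**2 = -132 - 1*(-20)**2 = -132 - 1*400 = -132 - 400 = -532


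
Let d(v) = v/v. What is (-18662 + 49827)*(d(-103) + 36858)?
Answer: 1148710735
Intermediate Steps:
d(v) = 1
(-18662 + 49827)*(d(-103) + 36858) = (-18662 + 49827)*(1 + 36858) = 31165*36859 = 1148710735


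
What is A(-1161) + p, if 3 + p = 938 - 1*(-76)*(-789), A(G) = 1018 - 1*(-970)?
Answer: -57041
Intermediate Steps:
A(G) = 1988 (A(G) = 1018 + 970 = 1988)
p = -59029 (p = -3 + (938 - 1*(-76)*(-789)) = -3 + (938 + 76*(-789)) = -3 + (938 - 59964) = -3 - 59026 = -59029)
A(-1161) + p = 1988 - 59029 = -57041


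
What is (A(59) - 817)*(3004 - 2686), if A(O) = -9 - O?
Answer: -281430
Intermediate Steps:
(A(59) - 817)*(3004 - 2686) = ((-9 - 1*59) - 817)*(3004 - 2686) = ((-9 - 59) - 817)*318 = (-68 - 817)*318 = -885*318 = -281430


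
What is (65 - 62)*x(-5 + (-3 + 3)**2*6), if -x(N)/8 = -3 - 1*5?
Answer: 192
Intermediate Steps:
x(N) = 64 (x(N) = -8*(-3 - 1*5) = -8*(-3 - 5) = -8*(-8) = 64)
(65 - 62)*x(-5 + (-3 + 3)**2*6) = (65 - 62)*64 = 3*64 = 192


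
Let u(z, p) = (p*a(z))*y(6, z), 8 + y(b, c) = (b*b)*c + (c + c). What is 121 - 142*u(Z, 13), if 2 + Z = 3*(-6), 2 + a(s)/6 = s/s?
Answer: -8506247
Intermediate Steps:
y(b, c) = -8 + 2*c + c*b² (y(b, c) = -8 + ((b*b)*c + (c + c)) = -8 + (b²*c + 2*c) = -8 + (c*b² + 2*c) = -8 + (2*c + c*b²) = -8 + 2*c + c*b²)
a(s) = -6 (a(s) = -12 + 6*(s/s) = -12 + 6*1 = -12 + 6 = -6)
Z = -20 (Z = -2 + 3*(-6) = -2 - 18 = -20)
u(z, p) = -6*p*(-8 + 38*z) (u(z, p) = (p*(-6))*(-8 + 2*z + z*6²) = (-6*p)*(-8 + 2*z + z*36) = (-6*p)*(-8 + 2*z + 36*z) = (-6*p)*(-8 + 38*z) = -6*p*(-8 + 38*z))
121 - 142*u(Z, 13) = 121 - 1704*13*(4 - 19*(-20)) = 121 - 1704*13*(4 + 380) = 121 - 1704*13*384 = 121 - 142*59904 = 121 - 8506368 = -8506247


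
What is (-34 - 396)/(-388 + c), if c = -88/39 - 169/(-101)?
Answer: 1693770/1530629 ≈ 1.1066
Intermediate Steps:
c = -2297/3939 (c = -88*1/39 - 169*(-1/101) = -88/39 + 169/101 = -2297/3939 ≈ -0.58314)
(-34 - 396)/(-388 + c) = (-34 - 396)/(-388 - 2297/3939) = -430/(-1530629/3939) = -430*(-3939/1530629) = 1693770/1530629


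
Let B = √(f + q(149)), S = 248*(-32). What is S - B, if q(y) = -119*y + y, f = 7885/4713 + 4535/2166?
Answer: -7936 - 3*I*√6960689746762/59698 ≈ -7936.0 - 132.58*I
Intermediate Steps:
f = 4272485/1134262 (f = 7885*(1/4713) + 4535*(1/2166) = 7885/4713 + 4535/2166 = 4272485/1134262 ≈ 3.7668)
q(y) = -118*y
S = -7936
B = 3*I*√6960689746762/59698 (B = √(4272485/1134262 - 118*149) = √(4272485/1134262 - 17582) = √(-19938321999/1134262) = 3*I*√6960689746762/59698 ≈ 132.58*I)
S - B = -7936 - 3*I*√6960689746762/59698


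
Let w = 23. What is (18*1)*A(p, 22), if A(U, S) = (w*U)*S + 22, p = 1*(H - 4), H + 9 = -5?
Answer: -163548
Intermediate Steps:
H = -14 (H = -9 - 5 = -14)
p = -18 (p = 1*(-14 - 4) = 1*(-18) = -18)
A(U, S) = 22 + 23*S*U (A(U, S) = (23*U)*S + 22 = 23*S*U + 22 = 22 + 23*S*U)
(18*1)*A(p, 22) = (18*1)*(22 + 23*22*(-18)) = 18*(22 - 9108) = 18*(-9086) = -163548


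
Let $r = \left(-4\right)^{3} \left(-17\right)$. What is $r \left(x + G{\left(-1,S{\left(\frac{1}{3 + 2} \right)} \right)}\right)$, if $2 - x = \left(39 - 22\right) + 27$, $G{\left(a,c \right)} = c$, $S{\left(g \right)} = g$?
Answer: $- \frac{227392}{5} \approx -45478.0$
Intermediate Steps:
$x = -42$ ($x = 2 - \left(\left(39 - 22\right) + 27\right) = 2 - \left(17 + 27\right) = 2 - 44 = -42$)
$r = 1088$ ($r = \left(-64\right) \left(-17\right) = 1088$)
$r \left(x + G{\left(-1,S{\left(\frac{1}{3 + 2} \right)} \right)}\right) = 1088 \left(-42 + \frac{1}{3 + 2}\right) = 1088 \left(-42 + \frac{1}{5}\right) = 1088 \left(- \frac{209}{5}\right) = - \frac{227392}{5}$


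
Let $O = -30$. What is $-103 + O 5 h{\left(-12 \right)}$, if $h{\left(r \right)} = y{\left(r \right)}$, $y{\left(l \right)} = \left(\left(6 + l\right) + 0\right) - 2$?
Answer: $1097$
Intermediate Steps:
$y{\left(l \right)} = 4 + l$ ($y{\left(l \right)} = \left(6 + l\right) - 2 = 4 + l$)
$h{\left(r \right)} = 4 + r$
$-103 + O 5 h{\left(-12 \right)} = -103 + \left(-30\right) 5 \left(4 - 12\right) = -103 - -1200 = -103 + 1200 = 1097$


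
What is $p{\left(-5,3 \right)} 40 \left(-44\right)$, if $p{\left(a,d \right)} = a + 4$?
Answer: $1760$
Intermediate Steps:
$p{\left(a,d \right)} = 4 + a$
$p{\left(-5,3 \right)} 40 \left(-44\right) = \left(4 - 5\right) 40 \left(-44\right) = \left(-1\right) 40 \left(-44\right) = \left(-40\right) \left(-44\right) = 1760$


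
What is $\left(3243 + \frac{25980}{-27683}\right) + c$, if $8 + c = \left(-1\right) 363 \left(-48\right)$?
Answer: $\frac{571877117}{27683} \approx 20658.0$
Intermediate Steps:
$c = 17416$ ($c = -8 + \left(-1\right) 363 \left(-48\right) = -8 - -17424 = -8 + 17424 = 17416$)
$\left(3243 + \frac{25980}{-27683}\right) + c = \left(3243 + \frac{25980}{-27683}\right) + 17416 = \left(3243 + 25980 \left(- \frac{1}{27683}\right)\right) + 17416 = \left(3243 - \frac{25980}{27683}\right) + 17416 = \frac{89749989}{27683} + 17416 = \frac{571877117}{27683}$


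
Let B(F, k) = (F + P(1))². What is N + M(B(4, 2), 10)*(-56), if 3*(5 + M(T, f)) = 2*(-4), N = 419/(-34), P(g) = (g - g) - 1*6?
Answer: 42535/102 ≈ 417.01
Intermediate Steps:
P(g) = -6 (P(g) = 0 - 6 = -6)
N = -419/34 (N = 419*(-1/34) = -419/34 ≈ -12.324)
B(F, k) = (-6 + F)² (B(F, k) = (F - 6)² = (-6 + F)²)
M(T, f) = -23/3 (M(T, f) = -5 + (2*(-4))/3 = -5 + (⅓)*(-8) = -5 - 8/3 = -23/3)
N + M(B(4, 2), 10)*(-56) = -419/34 - 23/3*(-56) = -419/34 + 1288/3 = 42535/102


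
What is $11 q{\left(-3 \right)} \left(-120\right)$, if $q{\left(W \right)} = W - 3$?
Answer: $7920$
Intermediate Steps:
$q{\left(W \right)} = -3 + W$ ($q{\left(W \right)} = W - 3 = -3 + W$)
$11 q{\left(-3 \right)} \left(-120\right) = 11 \left(-3 - 3\right) \left(-120\right) = 11 \left(-6\right) \left(-120\right) = \left(-66\right) \left(-120\right) = 7920$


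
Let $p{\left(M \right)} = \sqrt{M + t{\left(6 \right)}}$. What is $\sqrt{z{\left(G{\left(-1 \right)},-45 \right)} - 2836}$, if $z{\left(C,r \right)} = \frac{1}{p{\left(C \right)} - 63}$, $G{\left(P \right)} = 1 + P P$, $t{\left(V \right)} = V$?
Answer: $\frac{\sqrt{-178669 + 5672 \sqrt{2}}}{\sqrt{63 - 2 \sqrt{2}}} \approx 53.254 i$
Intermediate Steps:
$G{\left(P \right)} = 1 + P^{2}$
$p{\left(M \right)} = \sqrt{6 + M}$ ($p{\left(M \right)} = \sqrt{M + 6} = \sqrt{6 + M}$)
$z{\left(C,r \right)} = \frac{1}{-63 + \sqrt{6 + C}}$ ($z{\left(C,r \right)} = \frac{1}{\sqrt{6 + C} - 63} = \frac{1}{-63 + \sqrt{6 + C}}$)
$\sqrt{z{\left(G{\left(-1 \right)},-45 \right)} - 2836} = \sqrt{\frac{1}{-63 + \sqrt{6 + \left(1 + \left(-1\right)^{2}\right)}} - 2836} = \sqrt{\frac{1}{-63 + \sqrt{6 + \left(1 + 1\right)}} - 2836} = \sqrt{\frac{1}{-63 + \sqrt{6 + 2}} - 2836} = \sqrt{\frac{1}{-63 + \sqrt{8}} - 2836} = \sqrt{\frac{1}{-63 + 2 \sqrt{2}} - 2836} = \sqrt{-2836 + \frac{1}{-63 + 2 \sqrt{2}}}$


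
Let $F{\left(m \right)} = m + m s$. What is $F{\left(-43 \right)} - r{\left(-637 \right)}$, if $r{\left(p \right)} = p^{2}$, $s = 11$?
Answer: $-406285$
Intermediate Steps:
$F{\left(m \right)} = 12 m$ ($F{\left(m \right)} = m + m 11 = m + 11 m = 12 m$)
$F{\left(-43 \right)} - r{\left(-637 \right)} = 12 \left(-43\right) - \left(-637\right)^{2} = -516 - 405769 = -406285$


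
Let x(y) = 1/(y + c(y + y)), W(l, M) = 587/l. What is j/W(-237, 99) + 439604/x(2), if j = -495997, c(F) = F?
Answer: 1665836577/587 ≈ 2.8379e+6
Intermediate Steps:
x(y) = 1/(3*y) (x(y) = 1/(y + (y + y)) = 1/(y + 2*y) = 1/(3*y))
j/W(-237, 99) + 439604/x(2) = -495997/(587/(-237)) + 439604/(((1/3)/2)) = -495997/(587*(-1/237)) + 439604/(((1/3)*(1/2))) = -495997/(-587/237) + 439604/(1/6) = -495997*(-237/587) + 439604*6 = 117551289/587 + 2637624 = 1665836577/587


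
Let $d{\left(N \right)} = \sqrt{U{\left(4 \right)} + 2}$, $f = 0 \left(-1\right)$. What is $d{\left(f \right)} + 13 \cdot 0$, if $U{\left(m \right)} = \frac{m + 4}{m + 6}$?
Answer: $\frac{\sqrt{70}}{5} \approx 1.6733$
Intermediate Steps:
$U{\left(m \right)} = \frac{4 + m}{6 + m}$
$f = 0$
$d{\left(N \right)} = \frac{\sqrt{70}}{5}$ ($d{\left(N \right)} = \sqrt{\frac{4 + 4}{6 + 4} + 2} = \sqrt{\frac{1}{10} \cdot 8 + 2} = \sqrt{\frac{4}{5} + 2} = \sqrt{\frac{14}{5}} = \frac{\sqrt{70}}{5}$)
$d{\left(f \right)} + 13 \cdot 0 = \frac{\sqrt{70}}{5} + 13 \cdot 0 = \frac{\sqrt{70}}{5} + 0 = \frac{\sqrt{70}}{5}$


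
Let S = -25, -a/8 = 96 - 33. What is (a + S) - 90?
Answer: -619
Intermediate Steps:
a = -504 (a = -8*(96 - 33) = -8*63 = -504)
(a + S) - 90 = (-504 - 25) - 90 = -529 - 90 = -619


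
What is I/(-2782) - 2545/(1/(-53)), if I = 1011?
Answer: 375249059/2782 ≈ 1.3488e+5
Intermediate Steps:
I/(-2782) - 2545/(1/(-53)) = 1011/(-2782) - 2545/(1/(-53)) = 1011*(-1/2782) - 2545/(-1/53) = -1011/2782 - 2545*(-53) = -1011/2782 + 134885 = 375249059/2782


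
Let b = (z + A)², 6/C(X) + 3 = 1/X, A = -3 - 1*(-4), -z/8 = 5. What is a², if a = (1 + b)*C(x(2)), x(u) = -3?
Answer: 187635204/25 ≈ 7.5054e+6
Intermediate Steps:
z = -40 (z = -8*5 = -40)
A = 1 (A = -3 + 4 = 1)
C(X) = 6/(-3 + 1/X)
b = 1521 (b = (-40 + 1)² = (-39)² = 1521)
a = -13698/5 (a = (1 + 1521)*(-6*(-3)/(-1 + 3*(-3))) = 1522*(-6*(-3)/(-1 - 9)) = 1522*(-6*(-3)/(-10)) = 1522*(-6*(-3)*(-⅒)) = 1522*(-9/5) = -13698/5 ≈ -2739.6)
a² = (-13698/5)² = 187635204/25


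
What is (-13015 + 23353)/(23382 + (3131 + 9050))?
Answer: 10338/35563 ≈ 0.29070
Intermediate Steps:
(-13015 + 23353)/(23382 + (3131 + 9050)) = 10338/(23382 + 12181) = 10338/35563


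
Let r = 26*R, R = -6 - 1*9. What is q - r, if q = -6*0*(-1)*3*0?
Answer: 390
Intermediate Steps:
q = 0 (q = -0*3*0 = -6*0*0 = 0*0 = 0)
R = -15 (R = -6 - 9 = -15)
r = -390 (r = 26*(-15) = -390)
q - r = 0 - 1*(-390) = 0 + 390 = 390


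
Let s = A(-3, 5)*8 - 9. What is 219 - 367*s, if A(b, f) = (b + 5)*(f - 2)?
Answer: -14094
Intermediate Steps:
A(b, f) = (-2 + f)*(5 + b) (A(b, f) = (5 + b)*(-2 + f) = (-2 + f)*(5 + b))
s = 39 (s = (-10 - 2*(-3) + 5*5 - 3*5)*8 - 9 = (-10 + 6 + 25 - 15)*8 - 9 = 6*8 - 9 = 48 - 9 = 39)
219 - 367*s = 219 - 367*39 = 219 - 14313 = -14094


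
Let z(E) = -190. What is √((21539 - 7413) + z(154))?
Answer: 4*√871 ≈ 118.05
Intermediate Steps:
√((21539 - 7413) + z(154)) = √((21539 - 7413) - 190) = √(14126 - 190) = √13936 = 4*√871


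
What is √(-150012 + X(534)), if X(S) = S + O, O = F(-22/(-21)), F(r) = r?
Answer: 2*I*√16479834/21 ≈ 386.62*I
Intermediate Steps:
O = 22/21 (O = -22/(-21) = -22*(-1/21) = 22/21 ≈ 1.0476)
X(S) = 22/21 + S (X(S) = S + 22/21 = 22/21 + S)
√(-150012 + X(534)) = √(-150012 + (22/21 + 534)) = √(-150012 + 11236/21) = √(-3139016/21) = 2*I*√16479834/21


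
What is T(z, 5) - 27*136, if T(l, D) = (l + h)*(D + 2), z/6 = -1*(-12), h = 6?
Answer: -3126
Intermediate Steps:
z = 72 (z = 6*(-1*(-12)) = 6*12 = 72)
T(l, D) = (2 + D)*(6 + l) (T(l, D) = (l + 6)*(D + 2) = (6 + l)*(2 + D) = (2 + D)*(6 + l))
T(z, 5) - 27*136 = (12 + 2*72 + 6*5 + 5*72) - 27*136 = (12 + 144 + 30 + 360) - 3672 = 546 - 3672 = -3126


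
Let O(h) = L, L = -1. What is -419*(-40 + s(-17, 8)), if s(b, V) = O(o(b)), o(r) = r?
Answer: 17179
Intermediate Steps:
O(h) = -1
s(b, V) = -1
-419*(-40 + s(-17, 8)) = -419*(-40 - 1) = -419*(-41) = 17179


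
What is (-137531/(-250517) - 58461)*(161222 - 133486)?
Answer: -406203061651216/250517 ≈ -1.6215e+9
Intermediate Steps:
(-137531/(-250517) - 58461)*(161222 - 133486) = (-137531*(-1/250517) - 58461)*27736 = (137531/250517 - 58461)*27736 = -14645336806/250517*27736 = -406203061651216/250517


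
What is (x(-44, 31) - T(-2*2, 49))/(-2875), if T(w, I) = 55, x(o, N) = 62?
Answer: -7/2875 ≈ -0.0024348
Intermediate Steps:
(x(-44, 31) - T(-2*2, 49))/(-2875) = (62 - 1*55)/(-2875) = (62 - 55)*(-1/2875) = 7*(-1/2875) = -7/2875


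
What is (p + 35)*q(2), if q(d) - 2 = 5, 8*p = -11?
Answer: 1883/8 ≈ 235.38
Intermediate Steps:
p = -11/8 (p = (⅛)*(-11) = -11/8 ≈ -1.3750)
q(d) = 7 (q(d) = 2 + 5 = 7)
(p + 35)*q(2) = (-11/8 + 35)*7 = (269/8)*7 = 1883/8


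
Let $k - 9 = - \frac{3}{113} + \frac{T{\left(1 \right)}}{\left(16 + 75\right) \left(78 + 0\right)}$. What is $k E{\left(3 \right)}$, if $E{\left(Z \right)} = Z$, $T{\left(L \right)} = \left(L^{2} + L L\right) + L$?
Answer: $\frac{7197711}{267358} \approx 26.922$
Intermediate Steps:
$T{\left(L \right)} = L + 2 L^{2}$ ($T{\left(L \right)} = \left(L^{2} + L^{2}\right) + L = 2 L^{2} + L = L + 2 L^{2}$)
$k = \frac{2399237}{267358}$ ($k = 9 - \left(\frac{3}{113} - \frac{1 \left(1 + 2 \cdot 1\right)}{\left(16 + 75\right) \left(78 + 0\right)}\right) = 9 - \left(\frac{3}{113} - \frac{1 \left(1 + 2\right)}{91 \cdot 78}\right) = 9 - \left(\frac{3}{113} - \frac{1 \cdot 3}{7098}\right) = 9 + \left(- \frac{3}{113} + 3 \cdot \frac{1}{7098}\right) = 9 + \left(- \frac{3}{113} + \frac{1}{2366}\right) = 9 - \frac{6985}{267358} = \frac{2399237}{267358} \approx 8.9739$)
$k E{\left(3 \right)} = \frac{2399237}{267358} \cdot 3 = \frac{7197711}{267358}$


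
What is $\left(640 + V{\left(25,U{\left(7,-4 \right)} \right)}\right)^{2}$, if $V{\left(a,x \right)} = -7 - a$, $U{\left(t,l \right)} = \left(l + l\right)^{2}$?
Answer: $369664$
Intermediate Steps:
$U{\left(t,l \right)} = 4 l^{2}$ ($U{\left(t,l \right)} = \left(2 l\right)^{2} = 4 l^{2}$)
$\left(640 + V{\left(25,U{\left(7,-4 \right)} \right)}\right)^{2} = \left(640 - 32\right)^{2} = 608^{2} = 369664$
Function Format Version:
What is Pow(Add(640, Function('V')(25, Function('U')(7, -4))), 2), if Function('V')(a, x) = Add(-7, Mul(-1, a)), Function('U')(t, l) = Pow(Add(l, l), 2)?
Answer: 369664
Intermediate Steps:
Function('U')(t, l) = Mul(4, Pow(l, 2)) (Function('U')(t, l) = Pow(Mul(2, l), 2) = Mul(4, Pow(l, 2)))
Pow(Add(640, Function('V')(25, Function('U')(7, -4))), 2) = Pow(Add(640, Add(-7, Mul(-1, 25))), 2) = Pow(Add(640, Add(-7, -25)), 2) = Pow(Add(640, -32), 2) = Pow(608, 2) = 369664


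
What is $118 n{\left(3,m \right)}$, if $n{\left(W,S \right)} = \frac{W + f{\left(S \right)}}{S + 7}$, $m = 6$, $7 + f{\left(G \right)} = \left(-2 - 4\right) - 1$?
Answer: $- \frac{1298}{13} \approx -99.846$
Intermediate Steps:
$f{\left(G \right)} = -14$ ($f{\left(G \right)} = -7 - 7 = -14$)
$n{\left(W,S \right)} = \frac{-14 + W}{7 + S}$ ($n{\left(W,S \right)} = \frac{W - 14}{S + 7} = \frac{-14 + W}{7 + S}$)
$118 n{\left(3,m \right)} = 118 \frac{-14 + 3}{7 + 6} = 118 \cdot \frac{1}{13} \left(-11\right) = 118 \left(- \frac{11}{13}\right) = - \frac{1298}{13}$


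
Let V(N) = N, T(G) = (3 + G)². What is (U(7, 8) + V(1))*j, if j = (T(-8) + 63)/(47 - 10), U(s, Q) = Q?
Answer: 792/37 ≈ 21.405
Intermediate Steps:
j = 88/37 (j = ((3 - 8)² + 63)/(47 - 10) = ((-5)² + 63)/37 = (25 + 63)*(1/37) = 88*(1/37) = 88/37 ≈ 2.3784)
(U(7, 8) + V(1))*j = (8 + 1)*(88/37) = 9*(88/37) = 792/37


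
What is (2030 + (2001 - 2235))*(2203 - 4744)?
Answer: -4563636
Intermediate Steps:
(2030 + (2001 - 2235))*(2203 - 4744) = (2030 - 234)*(-2541) = 1796*(-2541) = -4563636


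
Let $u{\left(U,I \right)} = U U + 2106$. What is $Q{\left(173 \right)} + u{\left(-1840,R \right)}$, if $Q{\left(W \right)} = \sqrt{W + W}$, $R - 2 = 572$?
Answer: $3387706 + \sqrt{346} \approx 3.3877 \cdot 10^{6}$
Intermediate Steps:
$R = 574$ ($R = 2 + 572 = 574$)
$u{\left(U,I \right)} = 2106 + U^{2}$ ($u{\left(U,I \right)} = U^{2} + 2106 = 2106 + U^{2}$)
$Q{\left(W \right)} = \sqrt{2} \sqrt{W}$ ($Q{\left(W \right)} = \sqrt{2 W} = \sqrt{2} \sqrt{W}$)
$Q{\left(173 \right)} + u{\left(-1840,R \right)} = \sqrt{2} \sqrt{173} + \left(2106 + \left(-1840\right)^{2}\right) = \sqrt{346} + \left(2106 + 3385600\right) = \sqrt{346} + 3387706 = 3387706 + \sqrt{346}$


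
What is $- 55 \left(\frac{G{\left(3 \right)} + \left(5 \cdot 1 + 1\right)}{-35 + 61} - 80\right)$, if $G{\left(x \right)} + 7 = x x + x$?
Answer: $\frac{113795}{26} \approx 4376.7$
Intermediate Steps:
$G{\left(x \right)} = -7 + x + x^{2}$ ($G{\left(x \right)} = -7 + \left(x x + x\right) = -7 + \left(x^{2} + x\right) = -7 + \left(x + x^{2}\right) = -7 + x + x^{2}$)
$- 55 \left(\frac{G{\left(3 \right)} + \left(5 \cdot 1 + 1\right)}{-35 + 61} - 80\right) = - 55 \left(\frac{\left(-7 + 3 + 3^{2}\right) + \left(5 \cdot 1 + 1\right)}{-35 + 61} - 80\right) = - 55 \left(\frac{\left(-7 + 3 + 9\right) + \left(5 + 1\right)}{26} - 80\right) = - 55 \left(\left(5 + 6\right) \frac{1}{26} - 80\right) = - 55 \left(11 \cdot \frac{1}{26} - 80\right) = - 55 \left(\frac{11}{26} - 80\right) = \left(-55\right) \left(- \frac{2069}{26}\right) = \frac{113795}{26}$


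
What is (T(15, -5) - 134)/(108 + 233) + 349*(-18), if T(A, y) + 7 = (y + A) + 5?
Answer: -2142288/341 ≈ -6282.4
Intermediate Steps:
T(A, y) = -2 + A + y (T(A, y) = -7 + ((y + A) + 5) = -7 + ((A + y) + 5) = -7 + (5 + A + y) = -2 + A + y)
(T(15, -5) - 134)/(108 + 233) + 349*(-18) = ((-2 + 15 - 5) - 134)/(108 + 233) + 349*(-18) = (8 - 134)/341 - 6282 = -126*1/341 - 6282 = -126/341 - 6282 = -2142288/341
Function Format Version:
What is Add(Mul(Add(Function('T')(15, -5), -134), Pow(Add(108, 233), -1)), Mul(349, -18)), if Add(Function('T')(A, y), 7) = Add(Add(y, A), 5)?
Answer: Rational(-2142288, 341) ≈ -6282.4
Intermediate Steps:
Function('T')(A, y) = Add(-2, A, y) (Function('T')(A, y) = Add(-7, Add(Add(y, A), 5)) = Add(-7, Add(Add(A, y), 5)) = Add(-7, Add(5, A, y)) = Add(-2, A, y))
Add(Mul(Add(Function('T')(15, -5), -134), Pow(Add(108, 233), -1)), Mul(349, -18)) = Add(Mul(Add(Add(-2, 15, -5), -134), Pow(Add(108, 233), -1)), Mul(349, -18)) = Add(Mul(Add(8, -134), Pow(341, -1)), -6282) = Add(Mul(-126, Rational(1, 341)), -6282) = Add(Rational(-126, 341), -6282) = Rational(-2142288, 341)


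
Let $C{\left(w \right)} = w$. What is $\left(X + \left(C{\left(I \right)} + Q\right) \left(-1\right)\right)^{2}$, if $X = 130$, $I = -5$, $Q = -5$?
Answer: $19600$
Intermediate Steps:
$\left(X + \left(C{\left(I \right)} + Q\right) \left(-1\right)\right)^{2} = \left(130 + \left(-5 - 5\right) \left(-1\right)\right)^{2} = \left(130 - -10\right)^{2} = \left(130 + 10\right)^{2} = 140^{2} = 19600$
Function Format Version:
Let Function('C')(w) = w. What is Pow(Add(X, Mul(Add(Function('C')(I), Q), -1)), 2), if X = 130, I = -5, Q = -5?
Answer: 19600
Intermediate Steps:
Pow(Add(X, Mul(Add(Function('C')(I), Q), -1)), 2) = Pow(Add(130, Mul(Add(-5, -5), -1)), 2) = Pow(Add(130, Mul(-10, -1)), 2) = Pow(Add(130, 10), 2) = Pow(140, 2) = 19600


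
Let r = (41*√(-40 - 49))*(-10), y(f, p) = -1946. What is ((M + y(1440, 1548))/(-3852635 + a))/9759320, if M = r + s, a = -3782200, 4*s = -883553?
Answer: 891337/298043191648800 + 41*I*√89/7451079791220 ≈ 2.9906e-9 + 5.1911e-11*I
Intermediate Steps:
s = -883553/4 (s = (¼)*(-883553) = -883553/4 ≈ -2.2089e+5)
r = -410*I*√89 (r = (41*√(-89))*(-10) = (41*(I*√89))*(-10) = (41*I*√89)*(-10) = -410*I*√89 ≈ -3867.9*I)
M = -883553/4 - 410*I*√89 (M = -410*I*√89 - 883553/4 = -883553/4 - 410*I*√89 ≈ -2.2089e+5 - 3867.9*I)
((M + y(1440, 1548))/(-3852635 + a))/9759320 = (((-883553/4 - 410*I*√89) - 1946)/(-3852635 - 3782200))/9759320 = ((-891337/4 - 410*I*√89)/(-7634835))*(1/9759320) = ((-891337/4 - 410*I*√89)*(-1/7634835))*(1/9759320) = (891337/30539340 + 82*I*√89/1526967)*(1/9759320) = 891337/298043191648800 + 41*I*√89/7451079791220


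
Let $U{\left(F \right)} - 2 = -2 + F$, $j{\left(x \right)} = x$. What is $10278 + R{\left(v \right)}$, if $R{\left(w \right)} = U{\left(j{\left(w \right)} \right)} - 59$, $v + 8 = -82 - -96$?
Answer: $10225$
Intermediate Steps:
$U{\left(F \right)} = F$ ($U{\left(F \right)} = 2 + \left(-2 + F\right) = F$)
$v = 6$ ($v = -8 - -14 = -8 + \left(-82 + 96\right) = -8 + 14 = 6$)
$R{\left(w \right)} = -59 + w$ ($R{\left(w \right)} = w - 59 = -59 + w$)
$10278 + R{\left(v \right)} = 10278 + \left(-59 + 6\right) = 10278 - 53 = 10225$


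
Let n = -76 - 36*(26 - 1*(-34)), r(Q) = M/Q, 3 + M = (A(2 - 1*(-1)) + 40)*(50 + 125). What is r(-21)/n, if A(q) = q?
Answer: 3761/23478 ≈ 0.16019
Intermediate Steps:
M = 7522 (M = -3 + ((2 - 1*(-1)) + 40)*(50 + 125) = -3 + ((2 + 1) + 40)*175 = -3 + (3 + 40)*175 = -3 + 43*175 = -3 + 7525 = 7522)
r(Q) = 7522/Q
n = -2236 (n = -76 - 36*(26 + 34) = -76 - 36*60 = -76 - 2160 = -2236)
r(-21)/n = (7522/(-21))/(-2236) = (7522*(-1/21))*(-1/2236) = -7522/21*(-1/2236) = 3761/23478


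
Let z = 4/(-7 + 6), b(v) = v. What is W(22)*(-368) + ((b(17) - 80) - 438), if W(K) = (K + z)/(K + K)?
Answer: -7167/11 ≈ -651.54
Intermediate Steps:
z = -4 (z = 4/(-1) = 4*(-1) = -4)
W(K) = (-4 + K)/(2*K) (W(K) = (K - 4)/(K + K) = (-4 + K)/((2*K)) = (-4 + K)*(1/(2*K)) = (-4 + K)/(2*K))
W(22)*(-368) + ((b(17) - 80) - 438) = ((½)*(-4 + 22)/22)*(-368) + ((17 - 80) - 438) = ((½)*(1/22)*18)*(-368) + (-63 - 438) = (9/22)*(-368) - 501 = -1656/11 - 501 = -7167/11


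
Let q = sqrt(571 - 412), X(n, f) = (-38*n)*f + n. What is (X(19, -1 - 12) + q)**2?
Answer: 88454184 + 18810*sqrt(159) ≈ 8.8691e+7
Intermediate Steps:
X(n, f) = n - 38*f*n (X(n, f) = -38*f*n + n = n - 38*f*n)
q = sqrt(159) ≈ 12.610
(X(19, -1 - 12) + q)**2 = (19*(1 - 38*(-1 - 12)) + sqrt(159))**2 = (19*(1 - 38*(-13)) + sqrt(159))**2 = (19*(1 + 494) + sqrt(159))**2 = (19*495 + sqrt(159))**2 = (9405 + sqrt(159))**2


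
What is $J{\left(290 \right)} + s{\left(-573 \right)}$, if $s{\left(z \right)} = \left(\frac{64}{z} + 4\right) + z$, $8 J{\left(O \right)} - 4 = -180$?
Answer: $- \frac{338707}{573} \approx -591.11$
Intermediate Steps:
$J{\left(O \right)} = -22$ ($J{\left(O \right)} = \frac{1}{2} + \frac{1}{8} \left(-180\right) = \frac{1}{2} - \frac{45}{2} = -22$)
$s{\left(z \right)} = 4 + z + \frac{64}{z}$ ($s{\left(z \right)} = \left(4 + \frac{64}{z}\right) + z = 4 + z + \frac{64}{z}$)
$J{\left(290 \right)} + s{\left(-573 \right)} = -22 + \left(4 - 573 + \frac{64}{-573}\right) = -22 + \left(4 - 573 + 64 \left(- \frac{1}{573}\right)\right) = -22 - \frac{326101}{573} = - \frac{338707}{573}$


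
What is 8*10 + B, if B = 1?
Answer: 81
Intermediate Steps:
8*10 + B = 8*10 + 1 = 80 + 1 = 81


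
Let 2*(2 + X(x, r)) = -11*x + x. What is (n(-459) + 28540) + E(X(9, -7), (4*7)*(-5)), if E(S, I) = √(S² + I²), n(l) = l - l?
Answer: 28540 + √21809 ≈ 28688.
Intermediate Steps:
n(l) = 0
X(x, r) = -2 - 5*x (X(x, r) = -2 + (-11*x + x)/2 = -2 + (-10*x)/2 = -2 - 5*x)
E(S, I) = √(I² + S²)
(n(-459) + 28540) + E(X(9, -7), (4*7)*(-5)) = (0 + 28540) + √(((4*7)*(-5))² + (-2 - 5*9)²) = 28540 + √((28*(-5))² + (-2 - 45)²) = 28540 + √((-140)² + (-47)²) = 28540 + √(19600 + 2209) = 28540 + √21809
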